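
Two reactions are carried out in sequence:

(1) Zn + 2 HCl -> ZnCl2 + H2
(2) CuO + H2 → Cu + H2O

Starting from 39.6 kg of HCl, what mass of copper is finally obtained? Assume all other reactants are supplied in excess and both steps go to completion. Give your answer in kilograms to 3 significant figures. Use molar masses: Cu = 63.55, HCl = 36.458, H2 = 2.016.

34.5 kg

39.6 kg = 39600 g.
n(HCl) = 39600 / 36.458 = 1086 mol.
Step 1 gives a 2:1 ratio of HCl to H2, so n(H2) = 543.1 mol.
In step 2 the H2:Cu ratio is 1:1, so n(Cu) = 543.1 mol.
Mass of Cu = 543.1 × 63.55 = 34510 g = 34.5 kg.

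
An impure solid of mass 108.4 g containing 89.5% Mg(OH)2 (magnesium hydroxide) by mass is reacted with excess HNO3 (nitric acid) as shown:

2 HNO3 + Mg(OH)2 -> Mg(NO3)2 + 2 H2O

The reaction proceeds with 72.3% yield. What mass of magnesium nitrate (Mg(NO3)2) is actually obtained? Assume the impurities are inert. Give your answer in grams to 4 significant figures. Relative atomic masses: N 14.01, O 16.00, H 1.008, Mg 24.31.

178.4 g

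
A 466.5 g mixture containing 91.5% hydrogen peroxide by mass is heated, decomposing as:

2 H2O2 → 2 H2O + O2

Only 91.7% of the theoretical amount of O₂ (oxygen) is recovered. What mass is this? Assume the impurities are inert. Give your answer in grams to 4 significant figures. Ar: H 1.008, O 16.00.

Pure H2O2 available = 466.5 g × 0.915 = 426.85 g.
M(H2O2) = 2(1.008) + 2(16.00) = 34.016 g/mol.
M(O2) = 2(16.00) = 32.00 g/mol.
n(H2O2) = 426.85 g / 34.016 g/mol = 12.548 mol.
From the equation the H2O2:O2 mole ratio is 2:1, so n(O2) = 12.548 × 1/2 = 6.2742 mol.
Mass of O2 = 6.2742 mol × 32.00 g/mol = 200.77 g.
Actual mass collected = 200.77 g × 0.917 = 184.11 g.

184.1 g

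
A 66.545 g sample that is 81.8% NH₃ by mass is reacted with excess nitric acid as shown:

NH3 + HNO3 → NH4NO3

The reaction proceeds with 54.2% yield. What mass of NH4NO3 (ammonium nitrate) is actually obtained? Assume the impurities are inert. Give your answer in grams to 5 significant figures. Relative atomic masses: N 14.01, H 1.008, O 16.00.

Pure NH3 available = 66.545 g × 0.818 = 54.4338 g.
M(NH3) = 14.01 + 3(1.008) = 17.034 g/mol.
M(NH4NO3) = 2(14.01) + 4(1.008) + 3(16.00) = 80.052 g/mol.
n(NH3) = 54.4338 g / 17.034 g/mol = 3.19560 mol.
From the equation the NH3:NH4NO3 mole ratio is 1:1, so n(NH4NO3) = 3.19560 × 1/1 = 3.19560 mol.
Mass of NH4NO3 = 3.19560 mol × 80.052 g/mol = 255.814 g.
Actual mass collected = 255.814 g × 0.542 = 138.651 g.

138.65 g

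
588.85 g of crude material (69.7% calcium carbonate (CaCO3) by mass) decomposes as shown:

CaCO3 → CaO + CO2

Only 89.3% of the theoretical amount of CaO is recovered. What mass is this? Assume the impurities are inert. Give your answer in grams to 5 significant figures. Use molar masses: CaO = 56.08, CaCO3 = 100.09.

Pure CaCO3 available = 588.85 g × 0.697 = 410.428 g.
n(CaCO3) = 410.428 g / 100.09 g/mol = 4.10059 mol.
From the equation the CaCO3:CaO mole ratio is 1:1, so n(CaO) = 4.10059 × 1/1 = 4.10059 mol.
Mass of CaO = 4.10059 mol × 56.08 g/mol = 229.961 g.
Actual mass collected = 229.961 g × 0.893 = 205.355 g.

205.36 g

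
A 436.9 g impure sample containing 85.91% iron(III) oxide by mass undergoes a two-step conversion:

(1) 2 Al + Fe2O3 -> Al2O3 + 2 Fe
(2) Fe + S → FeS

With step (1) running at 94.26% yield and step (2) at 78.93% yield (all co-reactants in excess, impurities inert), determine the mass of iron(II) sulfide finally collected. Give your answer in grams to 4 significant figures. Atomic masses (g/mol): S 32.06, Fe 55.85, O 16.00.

Pure Fe2O3 = 436.9 × 0.8591 = 375.34 g.
M(Fe2O3) = 2(55.85) + 3(16.00) = 159.70 g/mol.
M(FeS) = 55.85 + 32.06 = 87.91 g/mol.
n(Fe2O3) = 375.34 / 159.70 = 2.3503 mol.
Step 1 (Fe2O3:Fe = 1:2): theoretical n(Fe) = 4.7006 mol; at 94.26% yield, n(Fe) = 4.4308 mol.
Step 2 (Fe:FeS = 1:1): theoretical n(FeS) = 4.4308 mol, so theoretical mass = 4.4308 × 87.91 = 389.51 g.
At 78.93% yield, actual mass of FeS = 389.51 × 0.7893 = 307.44 g.

307.4 g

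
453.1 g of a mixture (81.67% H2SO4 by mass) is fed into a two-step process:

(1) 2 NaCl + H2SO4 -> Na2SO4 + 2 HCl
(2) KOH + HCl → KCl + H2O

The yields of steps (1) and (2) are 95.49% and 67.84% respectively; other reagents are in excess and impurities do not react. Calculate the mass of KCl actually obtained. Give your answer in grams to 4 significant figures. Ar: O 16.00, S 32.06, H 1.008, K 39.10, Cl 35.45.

Pure H2SO4 = 453.1 × 0.8167 = 370.05 g.
M(H2SO4) = 2(1.008) + 32.06 + 4(16.00) = 98.076 g/mol.
M(KCl) = 39.10 + 35.45 = 74.55 g/mol.
n(H2SO4) = 370.05 / 98.076 = 3.7731 mol.
Step 1 (H2SO4:HCl = 1:2): theoretical n(HCl) = 7.5461 mol; at 95.49% yield, n(HCl) = 7.2058 mol.
Step 2 (HCl:KCl = 1:1): theoretical n(KCl) = 7.2058 mol, so theoretical mass = 7.2058 × 74.55 = 537.19 g.
At 67.84% yield, actual mass of KCl = 537.19 × 0.6784 = 364.43 g.

364.4 g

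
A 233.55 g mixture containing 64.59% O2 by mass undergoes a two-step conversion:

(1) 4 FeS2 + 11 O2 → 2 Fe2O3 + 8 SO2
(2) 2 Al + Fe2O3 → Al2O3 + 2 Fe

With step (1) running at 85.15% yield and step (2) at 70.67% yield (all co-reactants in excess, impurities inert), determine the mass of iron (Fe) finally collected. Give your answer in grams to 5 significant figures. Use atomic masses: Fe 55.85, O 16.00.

57.611 g

Pure O2 = 233.55 × 0.6459 = 150.850 g.
M(O2) = 2(16.00) = 32.00 g/mol.
M(Fe) = 55.85 g/mol.
n(O2) = 150.850 / 32.00 = 4.71406 mol.
Step 1 (O2:Fe2O3 = 11:2): theoretical n(Fe2O3) = 0.857102 mol; at 85.15% yield, n(Fe2O3) = 0.729822 mol.
Step 2 (Fe2O3:Fe = 1:2): theoretical n(Fe) = 1.45964 mol, so theoretical mass = 1.45964 × 55.85 = 81.5212 g.
At 70.67% yield, actual mass of Fe = 81.5212 × 0.7067 = 57.6110 g.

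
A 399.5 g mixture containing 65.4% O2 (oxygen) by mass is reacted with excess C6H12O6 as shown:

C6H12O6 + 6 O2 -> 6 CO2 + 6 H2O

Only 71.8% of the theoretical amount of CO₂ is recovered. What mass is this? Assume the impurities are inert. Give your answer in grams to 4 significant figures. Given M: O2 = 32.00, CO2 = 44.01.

258.0 g

Pure O2 available = 399.5 g × 0.654 = 261.27 g.
n(O2) = 261.27 g / 32.00 g/mol = 8.1648 mol.
From the equation the O2:CO2 mole ratio is 6:6, so n(CO2) = 8.1648 × 6/6 = 8.1648 mol.
Mass of CO2 = 8.1648 mol × 44.01 g/mol = 359.33 g.
Actual mass collected = 359.33 g × 0.718 = 258.00 g.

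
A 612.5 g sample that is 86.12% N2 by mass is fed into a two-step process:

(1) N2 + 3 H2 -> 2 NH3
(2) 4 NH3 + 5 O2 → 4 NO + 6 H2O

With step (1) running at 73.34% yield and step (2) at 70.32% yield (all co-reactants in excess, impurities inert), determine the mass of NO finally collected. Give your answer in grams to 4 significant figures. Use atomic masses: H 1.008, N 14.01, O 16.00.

582.7 g

Pure N2 = 612.5 × 0.8612 = 527.49 g.
M(N2) = 2(14.01) = 28.02 g/mol.
M(NO) = 14.01 + 16.00 = 30.01 g/mol.
n(N2) = 527.49 / 28.02 = 18.825 mol.
Step 1 (N2:NH3 = 1:2): theoretical n(NH3) = 37.651 mol; at 73.34% yield, n(NH3) = 27.613 mol.
Step 2 (NH3:NO = 4:4): theoretical n(NO) = 27.613 mol, so theoretical mass = 27.613 × 30.01 = 828.66 g.
At 70.32% yield, actual mass of NO = 828.66 × 0.7032 = 582.72 g.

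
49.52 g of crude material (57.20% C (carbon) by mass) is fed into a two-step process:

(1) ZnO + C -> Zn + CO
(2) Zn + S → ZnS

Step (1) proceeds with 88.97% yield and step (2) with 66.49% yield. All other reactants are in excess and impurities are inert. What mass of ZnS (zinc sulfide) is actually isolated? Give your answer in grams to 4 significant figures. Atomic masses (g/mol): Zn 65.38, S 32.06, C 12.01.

135.9 g

Pure C = 49.52 × 0.5720 = 28.325 g.
M(C) = 12.01 g/mol.
M(ZnS) = 65.38 + 32.06 = 97.44 g/mol.
n(C) = 28.325 / 12.01 = 2.3585 mol.
Step 1 (C:Zn = 1:1): theoretical n(Zn) = 2.3585 mol; at 88.97% yield, n(Zn) = 2.0983 mol.
Step 2 (Zn:ZnS = 1:1): theoretical n(ZnS) = 2.0983 mol, so theoretical mass = 2.0983 × 97.44 = 204.46 g.
At 66.49% yield, actual mass of ZnS = 204.46 × 0.6649 = 135.95 g.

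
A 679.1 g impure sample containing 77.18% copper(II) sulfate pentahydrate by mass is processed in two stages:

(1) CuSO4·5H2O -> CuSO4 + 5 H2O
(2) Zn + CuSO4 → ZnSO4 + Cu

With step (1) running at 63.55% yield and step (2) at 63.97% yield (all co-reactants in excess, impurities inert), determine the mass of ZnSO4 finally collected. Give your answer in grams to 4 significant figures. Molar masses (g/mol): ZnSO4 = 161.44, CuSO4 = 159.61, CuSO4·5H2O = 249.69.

137.8 g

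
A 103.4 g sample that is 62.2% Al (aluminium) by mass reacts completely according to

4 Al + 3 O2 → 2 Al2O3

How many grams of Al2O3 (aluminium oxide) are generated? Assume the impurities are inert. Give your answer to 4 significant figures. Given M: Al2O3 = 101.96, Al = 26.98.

Mass of pure Al = 103.4 g × 0.622 = 64.315 g.
n(Al) = 64.315 g / 26.98 g/mol = 2.3838 mol.
From the equation the Al:Al2O3 mole ratio is 4:2, so n(Al2O3) = 2.3838 × 2/4 = 1.1919 mol.
Mass of Al2O3 = 1.1919 mol × 101.96 g/mol = 121.53 g.

121.5 g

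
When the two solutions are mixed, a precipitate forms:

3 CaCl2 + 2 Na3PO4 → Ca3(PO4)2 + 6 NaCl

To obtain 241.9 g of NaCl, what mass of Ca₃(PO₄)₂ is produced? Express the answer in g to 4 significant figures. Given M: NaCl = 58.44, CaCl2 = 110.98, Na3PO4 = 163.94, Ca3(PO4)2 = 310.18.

n(NaCl) = 241.90 g / 58.44 g/mol = 4.1393 mol.
From the equation the NaCl:Ca3(PO4)2 mole ratio is 6:1, so n(Ca3(PO4)2) = 4.1393 × 1/6 = 0.68988 mol.
Mass of Ca3(PO4)2 = 0.68988 mol × 310.18 g/mol = 213.99 g.

214.0 g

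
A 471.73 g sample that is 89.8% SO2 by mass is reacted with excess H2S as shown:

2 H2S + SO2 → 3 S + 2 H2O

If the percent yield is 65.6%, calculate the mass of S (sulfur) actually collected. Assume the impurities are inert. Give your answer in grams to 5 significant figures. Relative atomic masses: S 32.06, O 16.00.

417.23 g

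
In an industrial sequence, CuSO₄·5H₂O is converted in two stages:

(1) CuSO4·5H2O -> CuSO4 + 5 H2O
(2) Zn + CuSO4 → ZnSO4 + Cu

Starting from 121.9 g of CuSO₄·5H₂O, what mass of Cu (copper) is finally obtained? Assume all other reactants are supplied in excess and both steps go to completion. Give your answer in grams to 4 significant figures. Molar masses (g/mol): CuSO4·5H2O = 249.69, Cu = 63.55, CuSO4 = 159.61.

31.03 g

n(CuSO4·5H2O) = 121.90 / 249.69 = 0.48821 mol.
Step 1 gives a 1:1 ratio of CuSO4·5H2O to CuSO4, so n(CuSO4) = 0.48821 mol.
In step 2 the CuSO4:Cu ratio is 1:1, so n(Cu) = 0.48821 mol.
Mass of Cu = 0.48821 × 63.55 = 31.025 g.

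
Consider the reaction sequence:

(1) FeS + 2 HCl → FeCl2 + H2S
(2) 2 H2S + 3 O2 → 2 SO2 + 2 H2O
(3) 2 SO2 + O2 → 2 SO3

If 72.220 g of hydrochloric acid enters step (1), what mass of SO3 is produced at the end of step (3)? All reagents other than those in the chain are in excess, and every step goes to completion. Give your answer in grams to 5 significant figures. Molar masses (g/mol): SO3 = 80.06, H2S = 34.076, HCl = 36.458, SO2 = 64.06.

n(HCl) = 72.220 / 36.458 = 1.98091 mol.
Reaction (1): HCl→H2S ratio 2:1 ⇒ n(H2S) = 0.990455 mol.
Reaction (2): H2S→SO2 ratio 2:2 ⇒ n(SO2) = 0.990455 mol.
Reaction (3): SO2→SO3 ratio 2:2 ⇒ n(SO3) = 0.990455 mol.
Mass of SO3 = 0.990455 × 80.06 = 79.2958 g.

79.296 g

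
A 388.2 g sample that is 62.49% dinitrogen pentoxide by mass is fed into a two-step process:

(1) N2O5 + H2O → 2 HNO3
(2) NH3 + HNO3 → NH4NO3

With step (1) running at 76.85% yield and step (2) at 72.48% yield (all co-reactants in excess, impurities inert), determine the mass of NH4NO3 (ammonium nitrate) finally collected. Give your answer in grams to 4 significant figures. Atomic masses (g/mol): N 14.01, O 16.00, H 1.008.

200.3 g

Pure N2O5 = 388.2 × 0.6249 = 242.59 g.
M(N2O5) = 2(14.01) + 5(16.00) = 108.02 g/mol.
M(NH4NO3) = 2(14.01) + 4(1.008) + 3(16.00) = 80.052 g/mol.
n(N2O5) = 242.59 / 108.02 = 2.2458 mol.
Step 1 (N2O5:HNO3 = 1:2): theoretical n(HNO3) = 4.4915 mol; at 76.85% yield, n(HNO3) = 3.4517 mol.
Step 2 (HNO3:NH4NO3 = 1:1): theoretical n(NH4NO3) = 3.4517 mol, so theoretical mass = 3.4517 × 80.052 = 276.32 g.
At 72.48% yield, actual mass of NH4NO3 = 276.32 × 0.7248 = 200.27 g.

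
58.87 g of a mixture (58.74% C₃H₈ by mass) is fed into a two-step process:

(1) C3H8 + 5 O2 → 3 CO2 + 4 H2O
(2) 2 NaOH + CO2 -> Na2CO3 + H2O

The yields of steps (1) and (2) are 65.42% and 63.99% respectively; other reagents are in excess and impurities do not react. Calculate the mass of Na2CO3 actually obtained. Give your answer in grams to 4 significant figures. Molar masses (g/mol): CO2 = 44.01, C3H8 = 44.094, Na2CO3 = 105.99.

Pure C3H8 = 58.87 × 0.5874 = 34.580 g.
n(C3H8) = 34.580 / 44.094 = 0.78424 mol.
Step 1 (C3H8:CO2 = 1:3): theoretical n(CO2) = 2.3527 mol; at 65.42% yield, n(CO2) = 1.5391 mol.
Step 2 (CO2:Na2CO3 = 1:1): theoretical n(Na2CO3) = 1.5391 mol, so theoretical mass = 1.5391 × 105.99 = 163.13 g.
At 63.99% yield, actual mass of Na2CO3 = 163.13 × 0.6399 = 104.39 g.

104.4 g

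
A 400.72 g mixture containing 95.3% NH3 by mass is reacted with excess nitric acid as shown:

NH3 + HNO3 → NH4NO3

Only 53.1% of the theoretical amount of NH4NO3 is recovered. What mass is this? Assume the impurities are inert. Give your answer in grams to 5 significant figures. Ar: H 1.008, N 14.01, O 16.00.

Pure NH3 available = 400.72 g × 0.953 = 381.886 g.
M(NH3) = 14.01 + 3(1.008) = 17.034 g/mol.
M(NH4NO3) = 2(14.01) + 4(1.008) + 3(16.00) = 80.052 g/mol.
n(NH3) = 381.886 g / 17.034 g/mol = 22.4191 mol.
From the equation the NH3:NH4NO3 mole ratio is 1:1, so n(NH4NO3) = 22.4191 × 1/1 = 22.4191 mol.
Mass of NH4NO3 = 22.4191 mol × 80.052 g/mol = 1794.69 g.
Actual mass collected = 1794.69 g × 0.531 = 952.980 g.

952.98 g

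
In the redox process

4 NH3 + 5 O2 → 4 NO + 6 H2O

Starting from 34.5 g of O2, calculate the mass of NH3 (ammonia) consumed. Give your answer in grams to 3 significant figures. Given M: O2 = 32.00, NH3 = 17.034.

14.7 g

n(O2) = 34.50 g / 32.00 g/mol = 1.078 mol.
From the equation the O2:NH3 mole ratio is 5:4, so n(NH3) = 1.078 × 4/5 = 0.8625 mol.
Mass of NH3 = 0.8625 mol × 17.034 g/mol = 14.69 g.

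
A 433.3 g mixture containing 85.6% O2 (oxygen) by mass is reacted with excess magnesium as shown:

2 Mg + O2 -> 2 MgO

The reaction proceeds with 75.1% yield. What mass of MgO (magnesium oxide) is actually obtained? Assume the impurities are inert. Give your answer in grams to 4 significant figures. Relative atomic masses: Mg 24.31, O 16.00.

701.8 g

Pure O2 available = 433.3 g × 0.856 = 370.90 g.
M(O2) = 2(16.00) = 32.00 g/mol.
M(MgO) = 24.31 + 16.00 = 40.31 g/mol.
n(O2) = 370.90 g / 32.00 g/mol = 11.591 mol.
From the equation the O2:MgO mole ratio is 1:2, so n(MgO) = 11.591 × 2/1 = 23.182 mol.
Mass of MgO = 23.182 mol × 40.31 g/mol = 934.45 g.
Actual mass collected = 934.45 g × 0.751 = 701.77 g.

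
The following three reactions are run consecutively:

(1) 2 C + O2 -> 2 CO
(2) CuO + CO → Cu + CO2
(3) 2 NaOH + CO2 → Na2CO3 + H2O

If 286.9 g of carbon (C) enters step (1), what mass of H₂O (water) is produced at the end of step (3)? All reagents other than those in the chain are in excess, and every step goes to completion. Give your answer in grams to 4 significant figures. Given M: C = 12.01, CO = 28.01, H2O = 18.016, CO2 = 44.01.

n(C) = 286.9 / 12.01 = 23.888 mol.
Reaction (1): C→CO ratio 2:2 ⇒ n(CO) = 23.888 mol.
Reaction (2): CO→CO2 ratio 1:1 ⇒ n(CO2) = 23.888 mol.
Reaction (3): CO2→H2O ratio 1:1 ⇒ n(H2O) = 23.888 mol.
Mass of H2O = 23.888 × 18.016 = 430.37 g.

430.4 g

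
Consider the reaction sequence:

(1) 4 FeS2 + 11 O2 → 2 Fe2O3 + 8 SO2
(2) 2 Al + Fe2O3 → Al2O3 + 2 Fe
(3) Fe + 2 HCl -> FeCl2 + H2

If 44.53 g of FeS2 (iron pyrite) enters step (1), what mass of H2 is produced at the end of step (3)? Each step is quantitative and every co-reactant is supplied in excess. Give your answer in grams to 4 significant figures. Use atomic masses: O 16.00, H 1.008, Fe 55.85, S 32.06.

0.7483 g

M(FeS2) = 55.85 + 2(32.06) = 119.97 g/mol.
M(H2) = 2(1.008) = 2.016 g/mol.
n(FeS2) = 44.53 / 119.97 = 0.37118 mol.
Reaction (1): FeS2→Fe2O3 ratio 4:2 ⇒ n(Fe2O3) = 0.18559 mol.
Reaction (2): Fe2O3→Fe ratio 1:2 ⇒ n(Fe) = 0.37118 mol.
Reaction (3): Fe→H2 ratio 1:1 ⇒ n(H2) = 0.37118 mol.
Mass of H2 = 0.37118 × 2.016 = 0.74829 g.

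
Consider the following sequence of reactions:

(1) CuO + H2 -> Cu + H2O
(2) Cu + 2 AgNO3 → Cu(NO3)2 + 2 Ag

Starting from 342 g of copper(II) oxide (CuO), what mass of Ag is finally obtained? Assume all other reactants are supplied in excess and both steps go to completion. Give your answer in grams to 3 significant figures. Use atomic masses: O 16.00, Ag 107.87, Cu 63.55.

M(CuO) = 63.55 + 16.00 = 79.55 g/mol.
M(Ag) = 107.87 g/mol.
n(CuO) = 342.0 / 79.55 = 4.299 mol.
Step 1 gives a 1:1 ratio of CuO to Cu, so n(Cu) = 4.299 mol.
In step 2 the Cu:Ag ratio is 1:2, so n(Ag) = 8.598 mol.
Mass of Ag = 8.598 × 107.87 = 927.5 g.

928 g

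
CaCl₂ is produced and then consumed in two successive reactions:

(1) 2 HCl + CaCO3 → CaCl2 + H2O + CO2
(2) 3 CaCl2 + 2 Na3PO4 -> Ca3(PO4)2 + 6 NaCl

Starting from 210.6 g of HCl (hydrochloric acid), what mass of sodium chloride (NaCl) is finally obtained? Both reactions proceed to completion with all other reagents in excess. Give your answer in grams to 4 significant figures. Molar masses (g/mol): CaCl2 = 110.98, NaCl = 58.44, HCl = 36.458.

n(HCl) = 210.60 / 36.458 = 5.7765 mol.
Step 1 gives a 2:1 ratio of HCl to CaCl2, so n(CaCl2) = 2.8883 mol.
In step 2 the CaCl2:NaCl ratio is 3:6, so n(NaCl) = 5.7765 mol.
Mass of NaCl = 5.7765 × 58.44 = 337.58 g.

337.6 g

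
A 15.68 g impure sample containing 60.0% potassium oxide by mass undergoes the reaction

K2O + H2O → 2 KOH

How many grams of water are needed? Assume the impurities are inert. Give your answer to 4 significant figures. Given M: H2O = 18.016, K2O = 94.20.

1.799 g

Mass of pure K2O = 15.68 g × 0.600 = 9.4080 g.
n(K2O) = 9.4080 g / 94.20 g/mol = 0.099873 mol.
From the equation the K2O:H2O mole ratio is 1:1, so n(H2O) = 0.099873 × 1/1 = 0.099873 mol.
Mass of H2O = 0.099873 mol × 18.016 g/mol = 1.7993 g.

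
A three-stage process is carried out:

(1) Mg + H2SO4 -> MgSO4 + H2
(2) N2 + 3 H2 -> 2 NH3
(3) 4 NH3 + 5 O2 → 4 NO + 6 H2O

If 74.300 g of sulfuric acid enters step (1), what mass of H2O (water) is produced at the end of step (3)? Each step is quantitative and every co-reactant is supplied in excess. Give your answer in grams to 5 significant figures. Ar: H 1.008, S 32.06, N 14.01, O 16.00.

13.648 g

M(H2SO4) = 2(1.008) + 32.06 + 4(16.00) = 98.076 g/mol.
M(H2O) = 2(1.008) + 16.00 = 18.016 g/mol.
n(H2SO4) = 74.300 / 98.076 = 0.757576 mol.
Reaction (1): H2SO4→H2 ratio 1:1 ⇒ n(H2) = 0.757576 mol.
Reaction (2): H2→NH3 ratio 3:2 ⇒ n(NH3) = 0.505051 mol.
Reaction (3): NH3→H2O ratio 4:6 ⇒ n(H2O) = 0.757576 mol.
Mass of H2O = 0.757576 × 18.016 = 13.6485 g.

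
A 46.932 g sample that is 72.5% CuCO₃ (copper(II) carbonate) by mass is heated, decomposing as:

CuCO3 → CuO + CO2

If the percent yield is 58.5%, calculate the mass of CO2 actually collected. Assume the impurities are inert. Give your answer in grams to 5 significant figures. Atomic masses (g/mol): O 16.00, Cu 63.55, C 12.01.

Pure CuCO3 available = 46.932 g × 0.725 = 34.0257 g.
M(CuCO3) = 63.55 + 12.01 + 3(16.00) = 123.56 g/mol.
M(CO2) = 12.01 + 2(16.00) = 44.01 g/mol.
n(CuCO3) = 34.0257 g / 123.56 g/mol = 0.275378 mol.
From the equation the CuCO3:CO2 mole ratio is 1:1, so n(CO2) = 0.275378 × 1/1 = 0.275378 mol.
Mass of CO2 = 0.275378 mol × 44.01 g/mol = 12.1194 g.
Actual mass collected = 12.1194 g × 0.585 = 7.08984 g.

7.0898 g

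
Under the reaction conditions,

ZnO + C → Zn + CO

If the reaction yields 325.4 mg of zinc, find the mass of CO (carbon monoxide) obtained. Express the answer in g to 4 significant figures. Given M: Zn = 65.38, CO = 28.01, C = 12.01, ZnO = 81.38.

0.1394 g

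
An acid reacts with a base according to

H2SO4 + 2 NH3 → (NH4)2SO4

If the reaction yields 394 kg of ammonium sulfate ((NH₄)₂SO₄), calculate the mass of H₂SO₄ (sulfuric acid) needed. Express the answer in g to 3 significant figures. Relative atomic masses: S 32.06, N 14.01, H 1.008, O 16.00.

M((NH4)2SO4) = 2(14.01) + 8(1.008) + 32.06 + 4(16.00) = 132.144 g/mol.
M(H2SO4) = 2(1.008) + 32.06 + 4(16.00) = 98.076 g/mol.
Convert: 394 kg = 394000 g.
n((NH4)2SO4) = 394000 g / 132.144 g/mol = 2982 mol.
From the equation the (NH4)2SO4:H2SO4 mole ratio is 1:1, so n(H2SO4) = 2982 × 1/1 = 2982 mol.
Mass of H2SO4 = 2982 mol × 98.076 g/mol = 292400 g.

292000 g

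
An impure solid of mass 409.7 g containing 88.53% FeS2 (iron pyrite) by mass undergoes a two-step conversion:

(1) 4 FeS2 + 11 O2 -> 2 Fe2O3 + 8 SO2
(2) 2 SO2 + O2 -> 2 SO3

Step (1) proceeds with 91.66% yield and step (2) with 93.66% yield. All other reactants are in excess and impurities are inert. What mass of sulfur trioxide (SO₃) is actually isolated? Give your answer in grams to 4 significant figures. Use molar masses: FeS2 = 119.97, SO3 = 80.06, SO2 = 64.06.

415.6 g

Pure FeS2 = 409.7 × 0.8853 = 362.71 g.
n(FeS2) = 362.71 / 119.97 = 3.0233 mol.
Step 1 (FeS2:SO2 = 4:8): theoretical n(SO2) = 6.0466 mol; at 91.66% yield, n(SO2) = 5.5423 mol.
Step 2 (SO2:SO3 = 2:2): theoretical n(SO3) = 5.5423 mol, so theoretical mass = 5.5423 × 80.06 = 443.72 g.
At 93.66% yield, actual mass of SO3 = 443.72 × 0.9366 = 415.59 g.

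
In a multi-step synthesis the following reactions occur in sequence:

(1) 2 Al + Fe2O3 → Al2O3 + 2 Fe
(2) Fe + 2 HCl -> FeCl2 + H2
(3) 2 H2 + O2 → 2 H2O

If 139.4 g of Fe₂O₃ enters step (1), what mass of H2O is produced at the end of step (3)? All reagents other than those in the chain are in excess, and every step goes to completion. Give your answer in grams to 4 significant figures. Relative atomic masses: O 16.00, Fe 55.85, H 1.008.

31.45 g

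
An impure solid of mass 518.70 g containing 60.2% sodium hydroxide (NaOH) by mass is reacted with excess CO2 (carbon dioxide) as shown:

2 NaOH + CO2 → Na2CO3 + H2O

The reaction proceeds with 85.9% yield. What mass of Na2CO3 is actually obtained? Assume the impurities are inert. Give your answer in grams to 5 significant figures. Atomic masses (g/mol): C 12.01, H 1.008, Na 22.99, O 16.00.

355.39 g

Pure NaOH available = 518.70 g × 0.602 = 312.257 g.
M(NaOH) = 22.99 + 16.00 + 1.008 = 39.998 g/mol.
M(Na2CO3) = 2(22.99) + 12.01 + 3(16.00) = 105.99 g/mol.
n(NaOH) = 312.257 g / 39.998 g/mol = 7.80683 mol.
From the equation the NaOH:Na2CO3 mole ratio is 2:1, so n(Na2CO3) = 7.80683 × 1/2 = 3.90341 mol.
Mass of Na2CO3 = 3.90341 mol × 105.99 g/mol = 413.723 g.
Actual mass collected = 413.723 g × 0.859 = 355.388 g.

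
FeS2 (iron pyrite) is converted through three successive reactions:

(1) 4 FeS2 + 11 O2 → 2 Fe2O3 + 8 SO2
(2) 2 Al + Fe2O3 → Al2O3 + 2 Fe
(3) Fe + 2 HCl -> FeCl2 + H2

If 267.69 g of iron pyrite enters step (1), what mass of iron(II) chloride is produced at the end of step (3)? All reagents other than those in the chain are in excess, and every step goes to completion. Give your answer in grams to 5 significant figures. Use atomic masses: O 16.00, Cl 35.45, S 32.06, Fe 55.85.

282.82 g

M(FeS2) = 55.85 + 2(32.06) = 119.97 g/mol.
M(FeCl2) = 55.85 + 2(35.45) = 126.75 g/mol.
n(FeS2) = 267.69 / 119.97 = 2.23131 mol.
Reaction (1): FeS2→Fe2O3 ratio 4:2 ⇒ n(Fe2O3) = 1.11565 mol.
Reaction (2): Fe2O3→Fe ratio 1:2 ⇒ n(Fe) = 2.23131 mol.
Reaction (3): Fe→FeCl2 ratio 1:1 ⇒ n(FeCl2) = 2.23131 mol.
Mass of FeCl2 = 2.23131 × 126.75 = 282.818 g.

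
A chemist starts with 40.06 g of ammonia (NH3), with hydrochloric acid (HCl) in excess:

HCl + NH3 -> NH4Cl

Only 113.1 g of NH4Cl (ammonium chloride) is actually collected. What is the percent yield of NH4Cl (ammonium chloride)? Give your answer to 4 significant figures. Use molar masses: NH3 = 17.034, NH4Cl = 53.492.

n(NH3) = 40.060 g / 17.034 g/mol = 2.3518 mol.
From the equation the NH3:NH4Cl mole ratio is 1:1, so n(NH4Cl) = 2.3518 × 1/1 = 2.3518 mol.
Mass of NH4Cl = 2.3518 mol × 53.492 g/mol = 125.80 g.
This is the theoretical yield. Percent yield = 113.1 g / 125.80 g × 100% = 89.904%.

89.90 %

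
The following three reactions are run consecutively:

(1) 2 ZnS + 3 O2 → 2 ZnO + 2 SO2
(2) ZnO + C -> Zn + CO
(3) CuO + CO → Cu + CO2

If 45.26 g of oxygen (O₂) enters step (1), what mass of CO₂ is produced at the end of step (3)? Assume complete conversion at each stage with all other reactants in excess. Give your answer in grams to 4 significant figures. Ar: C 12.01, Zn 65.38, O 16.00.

M(O2) = 2(16.00) = 32.00 g/mol.
M(CO2) = 12.01 + 2(16.00) = 44.01 g/mol.
n(O2) = 45.26 / 32.00 = 1.4144 mol.
Reaction (1): O2→ZnO ratio 3:2 ⇒ n(ZnO) = 0.94292 mol.
Reaction (2): ZnO→CO ratio 1:1 ⇒ n(CO) = 0.94292 mol.
Reaction (3): CO→CO2 ratio 1:1 ⇒ n(CO2) = 0.94292 mol.
Mass of CO2 = 0.94292 × 44.01 = 41.498 g.

41.50 g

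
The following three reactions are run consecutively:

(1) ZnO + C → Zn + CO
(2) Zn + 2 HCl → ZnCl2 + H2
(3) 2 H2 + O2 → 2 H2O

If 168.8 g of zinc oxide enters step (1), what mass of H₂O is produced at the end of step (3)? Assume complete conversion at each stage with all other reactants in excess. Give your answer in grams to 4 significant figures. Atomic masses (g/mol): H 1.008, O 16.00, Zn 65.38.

M(ZnO) = 65.38 + 16.00 = 81.38 g/mol.
M(H2O) = 2(1.008) + 16.00 = 18.016 g/mol.
n(ZnO) = 168.8 / 81.38 = 2.0742 mol.
Reaction (1): ZnO→Zn ratio 1:1 ⇒ n(Zn) = 2.0742 mol.
Reaction (2): Zn→H2 ratio 1:1 ⇒ n(H2) = 2.0742 mol.
Reaction (3): H2→H2O ratio 2:2 ⇒ n(H2O) = 2.0742 mol.
Mass of H2O = 2.0742 × 18.016 = 37.369 g.

37.37 g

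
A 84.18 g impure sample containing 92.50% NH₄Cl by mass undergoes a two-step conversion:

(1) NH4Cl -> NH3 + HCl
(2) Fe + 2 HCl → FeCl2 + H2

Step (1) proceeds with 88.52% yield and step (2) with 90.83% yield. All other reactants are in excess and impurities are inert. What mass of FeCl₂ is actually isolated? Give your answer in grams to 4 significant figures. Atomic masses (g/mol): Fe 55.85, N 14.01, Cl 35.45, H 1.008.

Pure NH4Cl = 84.18 × 0.9250 = 77.867 g.
M(NH4Cl) = 14.01 + 4(1.008) + 35.45 = 53.492 g/mol.
M(FeCl2) = 55.85 + 2(35.45) = 126.75 g/mol.
n(NH4Cl) = 77.867 / 53.492 = 1.4557 mol.
Step 1 (NH4Cl:HCl = 1:1): theoretical n(HCl) = 1.4557 mol; at 88.52% yield, n(HCl) = 1.2886 mol.
Step 2 (HCl:FeCl2 = 2:1): theoretical n(FeCl2) = 0.64428 mol, so theoretical mass = 0.64428 × 126.75 = 81.662 g.
At 90.83% yield, actual mass of FeCl2 = 81.662 × 0.9083 = 74.174 g.

74.17 g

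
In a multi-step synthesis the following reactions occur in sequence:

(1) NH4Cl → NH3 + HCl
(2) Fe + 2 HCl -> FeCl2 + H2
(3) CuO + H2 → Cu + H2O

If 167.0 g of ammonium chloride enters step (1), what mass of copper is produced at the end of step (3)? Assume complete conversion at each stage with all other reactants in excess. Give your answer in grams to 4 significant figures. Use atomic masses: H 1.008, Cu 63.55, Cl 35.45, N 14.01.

M(NH4Cl) = 14.01 + 4(1.008) + 35.45 = 53.492 g/mol.
M(Cu) = 63.55 g/mol.
n(NH4Cl) = 167.0 / 53.492 = 3.1220 mol.
Reaction (1): NH4Cl→HCl ratio 1:1 ⇒ n(HCl) = 3.1220 mol.
Reaction (2): HCl→H2 ratio 2:1 ⇒ n(H2) = 1.5610 mol.
Reaction (3): H2→Cu ratio 1:1 ⇒ n(Cu) = 1.5610 mol.
Mass of Cu = 1.5610 × 63.55 = 99.200 g.

99.20 g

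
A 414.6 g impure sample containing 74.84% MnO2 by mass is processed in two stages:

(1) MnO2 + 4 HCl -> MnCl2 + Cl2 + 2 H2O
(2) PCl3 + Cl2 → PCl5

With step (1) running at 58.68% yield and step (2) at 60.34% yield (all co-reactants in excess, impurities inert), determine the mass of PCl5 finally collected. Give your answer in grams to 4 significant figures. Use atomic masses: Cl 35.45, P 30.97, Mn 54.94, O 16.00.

Pure MnO2 = 414.6 × 0.7484 = 310.29 g.
M(MnO2) = 54.94 + 2(16.00) = 86.94 g/mol.
M(PCl5) = 30.97 + 5(35.45) = 208.22 g/mol.
n(MnO2) = 310.29 / 86.94 = 3.5690 mol.
Step 1 (MnO2:Cl2 = 1:1): theoretical n(Cl2) = 3.5690 mol; at 58.68% yield, n(Cl2) = 2.0943 mol.
Step 2 (Cl2:PCl5 = 1:1): theoretical n(PCl5) = 2.0943 mol, so theoretical mass = 2.0943 × 208.22 = 436.07 g.
At 60.34% yield, actual mass of PCl5 = 436.07 × 0.6034 = 263.12 g.

263.1 g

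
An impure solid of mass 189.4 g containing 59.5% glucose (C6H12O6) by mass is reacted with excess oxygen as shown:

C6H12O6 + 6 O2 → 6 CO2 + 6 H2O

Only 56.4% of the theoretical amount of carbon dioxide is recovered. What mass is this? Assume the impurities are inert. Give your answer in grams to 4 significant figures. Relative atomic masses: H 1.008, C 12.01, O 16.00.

Pure C6H12O6 available = 189.4 g × 0.595 = 112.69 g.
M(C6H12O6) = 6(12.01) + 12(1.008) + 6(16.00) = 180.156 g/mol.
M(CO2) = 12.01 + 2(16.00) = 44.01 g/mol.
n(C6H12O6) = 112.69 g / 180.156 g/mol = 0.62553 mol.
From the equation the C6H12O6:CO2 mole ratio is 1:6, so n(CO2) = 0.62553 × 6/1 = 3.7532 mol.
Mass of CO2 = 3.7532 mol × 44.01 g/mol = 165.18 g.
Actual mass collected = 165.18 g × 0.564 = 93.160 g.

93.16 g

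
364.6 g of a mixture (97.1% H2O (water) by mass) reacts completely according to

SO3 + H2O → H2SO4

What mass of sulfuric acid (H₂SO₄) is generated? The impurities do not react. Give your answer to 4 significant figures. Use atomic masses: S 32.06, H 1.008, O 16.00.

Mass of pure H2O = 364.6 g × 0.971 = 354.03 g.
M(H2O) = 2(1.008) + 16.00 = 18.016 g/mol.
M(H2SO4) = 2(1.008) + 32.06 + 4(16.00) = 98.076 g/mol.
n(H2O) = 354.03 g / 18.016 g/mol = 19.651 mol.
From the equation the H2O:H2SO4 mole ratio is 1:1, so n(H2SO4) = 19.651 × 1/1 = 19.651 mol.
Mass of H2SO4 = 19.651 mol × 98.076 g/mol = 1927.3 g.

1927 g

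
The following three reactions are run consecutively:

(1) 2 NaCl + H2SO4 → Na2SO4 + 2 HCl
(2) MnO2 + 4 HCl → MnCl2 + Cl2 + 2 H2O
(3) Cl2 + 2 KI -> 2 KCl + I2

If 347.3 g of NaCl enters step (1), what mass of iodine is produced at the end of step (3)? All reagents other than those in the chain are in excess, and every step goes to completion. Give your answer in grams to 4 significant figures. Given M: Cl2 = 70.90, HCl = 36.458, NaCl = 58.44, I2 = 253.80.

n(NaCl) = 347.3 / 58.44 = 5.9428 mol.
Reaction (1): NaCl→HCl ratio 2:2 ⇒ n(HCl) = 5.9428 mol.
Reaction (2): HCl→Cl2 ratio 4:1 ⇒ n(Cl2) = 1.4857 mol.
Reaction (3): Cl2→I2 ratio 1:1 ⇒ n(I2) = 1.4857 mol.
Mass of I2 = 1.4857 × 253.80 = 377.07 g.

377.1 g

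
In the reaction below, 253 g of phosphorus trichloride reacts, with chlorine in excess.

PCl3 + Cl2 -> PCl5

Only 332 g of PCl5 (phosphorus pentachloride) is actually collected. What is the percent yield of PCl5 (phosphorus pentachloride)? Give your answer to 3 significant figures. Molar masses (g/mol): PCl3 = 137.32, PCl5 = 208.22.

n(PCl3) = 253.0 g / 137.32 g/mol = 1.842 mol.
From the equation the PCl3:PCl5 mole ratio is 1:1, so n(PCl5) = 1.842 × 1/1 = 1.842 mol.
Mass of PCl5 = 1.842 mol × 208.22 g/mol = 383.6 g.
This is the theoretical yield. Percent yield = 332 g / 383.6 g × 100% = 86.54%.

86.5 %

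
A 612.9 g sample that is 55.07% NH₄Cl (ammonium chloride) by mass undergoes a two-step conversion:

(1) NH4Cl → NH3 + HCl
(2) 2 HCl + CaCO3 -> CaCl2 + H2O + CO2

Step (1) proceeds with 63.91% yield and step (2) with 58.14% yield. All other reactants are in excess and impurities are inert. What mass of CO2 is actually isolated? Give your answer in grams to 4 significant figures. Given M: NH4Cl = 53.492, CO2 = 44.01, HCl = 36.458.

Pure NH4Cl = 612.9 × 0.5507 = 337.52 g.
n(NH4Cl) = 337.52 / 53.492 = 6.3098 mol.
Step 1 (NH4Cl:HCl = 1:1): theoretical n(HCl) = 6.3098 mol; at 63.91% yield, n(HCl) = 4.0326 mol.
Step 2 (HCl:CO2 = 2:1): theoretical n(CO2) = 2.0163 mol, so theoretical mass = 2.0163 × 44.01 = 88.737 g.
At 58.14% yield, actual mass of CO2 = 88.737 × 0.5814 = 51.592 g.

51.59 g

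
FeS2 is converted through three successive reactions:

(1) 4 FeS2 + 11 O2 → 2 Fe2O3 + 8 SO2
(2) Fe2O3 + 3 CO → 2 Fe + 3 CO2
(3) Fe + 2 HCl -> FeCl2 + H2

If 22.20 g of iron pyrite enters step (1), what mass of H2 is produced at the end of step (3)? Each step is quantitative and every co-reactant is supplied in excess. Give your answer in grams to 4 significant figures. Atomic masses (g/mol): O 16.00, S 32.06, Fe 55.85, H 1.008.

M(FeS2) = 55.85 + 2(32.06) = 119.97 g/mol.
M(H2) = 2(1.008) = 2.016 g/mol.
n(FeS2) = 22.20 / 119.97 = 0.18505 mol.
Reaction (1): FeS2→Fe2O3 ratio 4:2 ⇒ n(Fe2O3) = 0.092523 mol.
Reaction (2): Fe2O3→Fe ratio 1:2 ⇒ n(Fe) = 0.18505 mol.
Reaction (3): Fe→H2 ratio 1:1 ⇒ n(H2) = 0.18505 mol.
Mass of H2 = 0.18505 × 2.016 = 0.37305 g.

0.3731 g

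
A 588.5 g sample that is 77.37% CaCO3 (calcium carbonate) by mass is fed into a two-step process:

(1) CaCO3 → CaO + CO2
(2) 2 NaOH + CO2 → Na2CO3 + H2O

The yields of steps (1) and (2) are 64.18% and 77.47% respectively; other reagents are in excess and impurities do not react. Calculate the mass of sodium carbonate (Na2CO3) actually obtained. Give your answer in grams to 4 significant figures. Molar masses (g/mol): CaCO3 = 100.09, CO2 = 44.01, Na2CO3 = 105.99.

239.7 g

Pure CaCO3 = 588.5 × 0.7737 = 455.32 g.
n(CaCO3) = 455.32 / 100.09 = 4.5491 mol.
Step 1 (CaCO3:CO2 = 1:1): theoretical n(CO2) = 4.5491 mol; at 64.18% yield, n(CO2) = 2.9196 mol.
Step 2 (CO2:Na2CO3 = 1:1): theoretical n(Na2CO3) = 2.9196 mol, so theoretical mass = 2.9196 × 105.99 = 309.45 g.
At 77.47% yield, actual mass of Na2CO3 = 309.45 × 0.7747 = 239.73 g.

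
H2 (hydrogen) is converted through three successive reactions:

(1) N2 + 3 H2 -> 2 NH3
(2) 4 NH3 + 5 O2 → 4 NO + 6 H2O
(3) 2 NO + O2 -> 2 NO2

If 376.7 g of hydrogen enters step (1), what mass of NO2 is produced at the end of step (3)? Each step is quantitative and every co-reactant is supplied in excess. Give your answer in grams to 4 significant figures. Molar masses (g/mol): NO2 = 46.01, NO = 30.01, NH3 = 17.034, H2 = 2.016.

n(H2) = 376.7 / 2.016 = 186.86 mol.
Reaction (1): H2→NH3 ratio 3:2 ⇒ n(NH3) = 124.57 mol.
Reaction (2): NH3→NO ratio 4:4 ⇒ n(NO) = 124.57 mol.
Reaction (3): NO→NO2 ratio 2:2 ⇒ n(NO2) = 124.57 mol.
Mass of NO2 = 124.57 × 46.01 = 5731.5 g.

5731 g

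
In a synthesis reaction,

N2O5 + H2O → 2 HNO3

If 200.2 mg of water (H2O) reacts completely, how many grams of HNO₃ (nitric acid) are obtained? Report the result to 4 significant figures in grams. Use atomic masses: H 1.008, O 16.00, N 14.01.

M(H2O) = 2(1.008) + 16.00 = 18.016 g/mol.
M(HNO3) = 1.008 + 14.01 + 3(16.00) = 63.018 g/mol.
Convert: 200.2 mg = 0.20020 g.
n(H2O) = 0.20020 g / 18.016 g/mol = 0.011112 mol.
From the equation the H2O:HNO3 mole ratio is 1:2, so n(HNO3) = 0.011112 × 2/1 = 0.022225 mol.
Mass of HNO3 = 0.022225 mol × 63.018 g/mol = 1.4006 g.

1.401 g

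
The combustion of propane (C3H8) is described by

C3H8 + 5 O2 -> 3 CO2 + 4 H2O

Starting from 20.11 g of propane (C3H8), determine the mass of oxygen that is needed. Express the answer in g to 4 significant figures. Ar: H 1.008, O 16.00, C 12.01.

M(C3H8) = 3(12.01) + 8(1.008) = 44.094 g/mol.
M(O2) = 2(16.00) = 32.00 g/mol.
n(C3H8) = 20.110 g / 44.094 g/mol = 0.45607 mol.
From the equation the C3H8:O2 mole ratio is 1:5, so n(O2) = 0.45607 × 5/1 = 2.2804 mol.
Mass of O2 = 2.2804 mol × 32.00 g/mol = 72.971 g.

72.97 g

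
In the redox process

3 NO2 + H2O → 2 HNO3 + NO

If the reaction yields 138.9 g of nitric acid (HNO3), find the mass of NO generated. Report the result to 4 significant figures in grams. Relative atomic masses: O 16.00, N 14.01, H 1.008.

M(HNO3) = 1.008 + 14.01 + 3(16.00) = 63.018 g/mol.
M(NO) = 14.01 + 16.00 = 30.01 g/mol.
n(HNO3) = 138.90 g / 63.018 g/mol = 2.2041 mol.
From the equation the HNO3:NO mole ratio is 2:1, so n(NO) = 2.2041 × 1/2 = 1.1021 mol.
Mass of NO = 1.1021 mol × 30.01 g/mol = 33.073 g.

33.07 g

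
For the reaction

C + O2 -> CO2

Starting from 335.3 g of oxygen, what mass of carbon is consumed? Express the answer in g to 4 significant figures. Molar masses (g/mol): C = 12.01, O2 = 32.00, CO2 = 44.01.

125.8 g

n(O2) = 335.30 g / 32.00 g/mol = 10.478 mol.
From the equation the O2:C mole ratio is 1:1, so n(C) = 10.478 × 1/1 = 10.478 mol.
Mass of C = 10.478 mol × 12.01 g/mol = 125.84 g.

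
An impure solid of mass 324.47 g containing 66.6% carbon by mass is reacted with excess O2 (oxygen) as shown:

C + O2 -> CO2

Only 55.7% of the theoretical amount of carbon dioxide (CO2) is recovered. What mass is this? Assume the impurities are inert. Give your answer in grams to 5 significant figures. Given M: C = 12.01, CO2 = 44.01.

441.07 g

Pure C available = 324.47 g × 0.666 = 216.097 g.
n(C) = 216.097 g / 12.01 g/mol = 17.9931 mol.
From the equation the C:CO2 mole ratio is 1:1, so n(CO2) = 17.9931 × 1/1 = 17.9931 mol.
Mass of CO2 = 17.9931 mol × 44.01 g/mol = 791.876 g.
Actual mass collected = 791.876 g × 0.557 = 441.075 g.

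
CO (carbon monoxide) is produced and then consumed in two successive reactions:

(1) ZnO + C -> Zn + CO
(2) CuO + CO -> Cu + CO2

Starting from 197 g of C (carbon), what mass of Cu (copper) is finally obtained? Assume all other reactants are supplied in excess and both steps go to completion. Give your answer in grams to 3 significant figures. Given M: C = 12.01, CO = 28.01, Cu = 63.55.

1040 g

n(C) = 197.0 / 12.01 = 16.40 mol.
Step 1 gives a 1:1 ratio of C to CO, so n(CO) = 16.40 mol.
In step 2 the CO:Cu ratio is 1:1, so n(Cu) = 16.40 mol.
Mass of Cu = 16.40 × 63.55 = 1042 g.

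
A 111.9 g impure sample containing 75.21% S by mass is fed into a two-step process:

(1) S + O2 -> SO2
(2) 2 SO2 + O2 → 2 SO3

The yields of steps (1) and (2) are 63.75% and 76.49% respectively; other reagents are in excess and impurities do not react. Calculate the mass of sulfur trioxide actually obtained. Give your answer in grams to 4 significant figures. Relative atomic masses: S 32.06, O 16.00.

102.5 g

Pure S = 111.9 × 0.7521 = 84.160 g.
M(S) = 32.06 g/mol.
M(SO3) = 32.06 + 3(16.00) = 80.06 g/mol.
n(S) = 84.160 / 32.06 = 2.6251 mol.
Step 1 (S:SO2 = 1:1): theoretical n(SO2) = 2.6251 mol; at 63.75% yield, n(SO2) = 1.6735 mol.
Step 2 (SO2:SO3 = 2:2): theoretical n(SO3) = 1.6735 mol, so theoretical mass = 1.6735 × 80.06 = 133.98 g.
At 76.49% yield, actual mass of SO3 = 133.98 × 0.7649 = 102.48 g.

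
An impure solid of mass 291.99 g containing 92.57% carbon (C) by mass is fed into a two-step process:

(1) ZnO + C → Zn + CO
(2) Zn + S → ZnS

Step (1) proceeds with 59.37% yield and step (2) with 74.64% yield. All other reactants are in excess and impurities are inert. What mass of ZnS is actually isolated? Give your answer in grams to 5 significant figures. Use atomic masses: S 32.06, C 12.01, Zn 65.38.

971.79 g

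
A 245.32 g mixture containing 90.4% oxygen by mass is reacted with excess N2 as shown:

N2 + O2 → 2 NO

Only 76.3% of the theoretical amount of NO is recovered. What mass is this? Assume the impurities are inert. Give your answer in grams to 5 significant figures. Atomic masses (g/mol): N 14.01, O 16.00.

317.37 g

Pure O2 available = 245.32 g × 0.904 = 221.769 g.
M(O2) = 2(16.00) = 32.00 g/mol.
M(NO) = 14.01 + 16.00 = 30.01 g/mol.
n(O2) = 221.769 g / 32.00 g/mol = 6.93029 mol.
From the equation the O2:NO mole ratio is 1:2, so n(NO) = 6.93029 × 2/1 = 13.8606 mol.
Mass of NO = 13.8606 mol × 30.01 g/mol = 415.956 g.
Actual mass collected = 415.956 g × 0.763 = 317.374 g.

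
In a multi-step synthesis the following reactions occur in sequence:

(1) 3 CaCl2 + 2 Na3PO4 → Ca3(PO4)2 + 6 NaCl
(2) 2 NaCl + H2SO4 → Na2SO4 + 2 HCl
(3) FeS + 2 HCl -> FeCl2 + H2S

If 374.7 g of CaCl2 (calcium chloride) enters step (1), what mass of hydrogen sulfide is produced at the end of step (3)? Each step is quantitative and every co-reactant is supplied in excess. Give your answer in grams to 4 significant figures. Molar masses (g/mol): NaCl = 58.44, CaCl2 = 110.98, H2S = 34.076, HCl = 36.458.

115.1 g

n(CaCl2) = 374.7 / 110.98 = 3.3763 mol.
Reaction (1): CaCl2→NaCl ratio 3:6 ⇒ n(NaCl) = 6.7526 mol.
Reaction (2): NaCl→HCl ratio 2:2 ⇒ n(HCl) = 6.7526 mol.
Reaction (3): HCl→H2S ratio 2:1 ⇒ n(H2S) = 3.3763 mol.
Mass of H2S = 3.3763 × 34.076 = 115.05 g.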